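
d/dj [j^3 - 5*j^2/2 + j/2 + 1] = 3*j^2 - 5*j + 1/2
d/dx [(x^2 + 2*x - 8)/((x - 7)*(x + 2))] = (-7*x^2 - 12*x - 68)/(x^4 - 10*x^3 - 3*x^2 + 140*x + 196)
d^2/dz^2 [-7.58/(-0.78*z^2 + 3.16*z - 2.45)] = (-9.223344*z^2 + 37.366368*z + 7.58*(1.56*z - 3.16)*(3.12*z - 6.32) - 28.97076)/(0.78*z^2 - 3.16*z + 2.45)^3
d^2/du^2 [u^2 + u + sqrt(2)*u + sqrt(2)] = 2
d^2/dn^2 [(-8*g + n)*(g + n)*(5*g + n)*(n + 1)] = -86*g^2 - 12*g*n - 4*g + 12*n^2 + 6*n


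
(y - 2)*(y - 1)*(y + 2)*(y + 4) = y^4 + 3*y^3 - 8*y^2 - 12*y + 16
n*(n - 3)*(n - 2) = n^3 - 5*n^2 + 6*n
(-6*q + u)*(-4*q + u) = 24*q^2 - 10*q*u + u^2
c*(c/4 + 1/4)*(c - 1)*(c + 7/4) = c^4/4 + 7*c^3/16 - c^2/4 - 7*c/16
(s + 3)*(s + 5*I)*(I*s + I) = I*s^3 - 5*s^2 + 4*I*s^2 - 20*s + 3*I*s - 15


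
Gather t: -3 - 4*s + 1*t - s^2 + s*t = -s^2 - 4*s + t*(s + 1) - 3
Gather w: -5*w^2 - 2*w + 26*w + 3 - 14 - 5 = -5*w^2 + 24*w - 16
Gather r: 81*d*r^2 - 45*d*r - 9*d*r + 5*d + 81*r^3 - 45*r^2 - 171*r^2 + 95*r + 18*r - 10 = 5*d + 81*r^3 + r^2*(81*d - 216) + r*(113 - 54*d) - 10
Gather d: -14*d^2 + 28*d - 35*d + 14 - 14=-14*d^2 - 7*d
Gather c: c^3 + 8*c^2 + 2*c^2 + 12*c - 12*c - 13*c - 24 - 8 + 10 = c^3 + 10*c^2 - 13*c - 22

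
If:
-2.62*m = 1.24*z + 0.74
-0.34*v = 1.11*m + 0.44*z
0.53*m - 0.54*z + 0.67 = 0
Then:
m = -0.59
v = 1.09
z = 0.66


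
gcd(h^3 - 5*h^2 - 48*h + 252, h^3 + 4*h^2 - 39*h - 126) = h^2 + h - 42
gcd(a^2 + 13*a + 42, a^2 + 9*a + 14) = a + 7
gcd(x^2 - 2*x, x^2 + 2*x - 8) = x - 2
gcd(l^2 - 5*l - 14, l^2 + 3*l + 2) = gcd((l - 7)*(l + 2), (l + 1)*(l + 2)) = l + 2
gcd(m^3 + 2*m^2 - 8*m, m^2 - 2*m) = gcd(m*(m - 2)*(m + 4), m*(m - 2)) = m^2 - 2*m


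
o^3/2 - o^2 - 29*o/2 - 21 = (o/2 + 1)*(o - 7)*(o + 3)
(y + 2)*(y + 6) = y^2 + 8*y + 12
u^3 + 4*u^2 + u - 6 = (u - 1)*(u + 2)*(u + 3)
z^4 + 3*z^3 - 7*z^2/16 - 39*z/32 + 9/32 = (z - 1/2)*(z - 1/4)*(z + 3/4)*(z + 3)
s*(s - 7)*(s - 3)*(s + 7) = s^4 - 3*s^3 - 49*s^2 + 147*s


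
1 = 1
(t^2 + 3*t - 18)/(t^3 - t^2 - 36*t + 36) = (t - 3)/(t^2 - 7*t + 6)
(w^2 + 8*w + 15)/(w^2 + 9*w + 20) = (w + 3)/(w + 4)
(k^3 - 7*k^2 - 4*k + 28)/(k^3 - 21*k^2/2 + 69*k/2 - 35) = 2*(k^2 - 5*k - 14)/(2*k^2 - 17*k + 35)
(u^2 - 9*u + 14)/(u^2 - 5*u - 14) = (u - 2)/(u + 2)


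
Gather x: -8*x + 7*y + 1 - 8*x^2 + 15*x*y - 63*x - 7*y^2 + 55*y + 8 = -8*x^2 + x*(15*y - 71) - 7*y^2 + 62*y + 9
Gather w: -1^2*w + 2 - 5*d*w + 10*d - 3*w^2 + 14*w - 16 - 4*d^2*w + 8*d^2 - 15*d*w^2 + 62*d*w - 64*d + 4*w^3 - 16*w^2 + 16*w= 8*d^2 - 54*d + 4*w^3 + w^2*(-15*d - 19) + w*(-4*d^2 + 57*d + 29) - 14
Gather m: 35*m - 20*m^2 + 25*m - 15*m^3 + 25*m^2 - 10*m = -15*m^3 + 5*m^2 + 50*m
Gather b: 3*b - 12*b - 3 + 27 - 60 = -9*b - 36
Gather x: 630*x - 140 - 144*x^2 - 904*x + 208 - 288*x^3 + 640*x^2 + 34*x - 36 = -288*x^3 + 496*x^2 - 240*x + 32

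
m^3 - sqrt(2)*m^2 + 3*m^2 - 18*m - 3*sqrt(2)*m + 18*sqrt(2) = (m - 3)*(m + 6)*(m - sqrt(2))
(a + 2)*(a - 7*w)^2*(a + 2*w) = a^4 - 12*a^3*w + 2*a^3 + 21*a^2*w^2 - 24*a^2*w + 98*a*w^3 + 42*a*w^2 + 196*w^3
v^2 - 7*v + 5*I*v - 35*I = (v - 7)*(v + 5*I)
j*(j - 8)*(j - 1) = j^3 - 9*j^2 + 8*j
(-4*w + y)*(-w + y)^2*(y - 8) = -4*w^3*y + 32*w^3 + 9*w^2*y^2 - 72*w^2*y - 6*w*y^3 + 48*w*y^2 + y^4 - 8*y^3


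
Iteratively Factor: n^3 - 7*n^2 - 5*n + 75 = (n - 5)*(n^2 - 2*n - 15) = (n - 5)^2*(n + 3)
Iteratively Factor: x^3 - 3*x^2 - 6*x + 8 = (x + 2)*(x^2 - 5*x + 4) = (x - 1)*(x + 2)*(x - 4)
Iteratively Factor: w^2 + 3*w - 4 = (w + 4)*(w - 1)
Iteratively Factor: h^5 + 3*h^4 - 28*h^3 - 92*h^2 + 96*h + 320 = (h + 2)*(h^4 + h^3 - 30*h^2 - 32*h + 160) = (h - 2)*(h + 2)*(h^3 + 3*h^2 - 24*h - 80) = (h - 5)*(h - 2)*(h + 2)*(h^2 + 8*h + 16) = (h - 5)*(h - 2)*(h + 2)*(h + 4)*(h + 4)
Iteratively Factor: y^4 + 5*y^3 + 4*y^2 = (y)*(y^3 + 5*y^2 + 4*y) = y*(y + 4)*(y^2 + y) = y*(y + 1)*(y + 4)*(y)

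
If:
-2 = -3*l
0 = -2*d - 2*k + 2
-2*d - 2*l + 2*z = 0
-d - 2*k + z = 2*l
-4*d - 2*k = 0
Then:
No Solution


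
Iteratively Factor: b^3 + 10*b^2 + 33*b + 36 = (b + 3)*(b^2 + 7*b + 12) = (b + 3)*(b + 4)*(b + 3)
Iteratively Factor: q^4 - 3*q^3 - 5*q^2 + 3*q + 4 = (q + 1)*(q^3 - 4*q^2 - q + 4) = (q - 1)*(q + 1)*(q^2 - 3*q - 4) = (q - 1)*(q + 1)^2*(q - 4)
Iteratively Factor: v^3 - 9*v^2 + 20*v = (v - 4)*(v^2 - 5*v) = (v - 5)*(v - 4)*(v)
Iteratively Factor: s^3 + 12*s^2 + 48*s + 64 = (s + 4)*(s^2 + 8*s + 16) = (s + 4)^2*(s + 4)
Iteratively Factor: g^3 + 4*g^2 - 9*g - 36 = (g + 4)*(g^2 - 9) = (g + 3)*(g + 4)*(g - 3)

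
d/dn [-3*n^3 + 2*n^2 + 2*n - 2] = -9*n^2 + 4*n + 2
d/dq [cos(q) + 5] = -sin(q)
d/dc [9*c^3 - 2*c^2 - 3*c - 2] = 27*c^2 - 4*c - 3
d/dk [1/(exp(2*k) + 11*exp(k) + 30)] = (-2*exp(k) - 11)*exp(k)/(exp(2*k) + 11*exp(k) + 30)^2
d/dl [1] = 0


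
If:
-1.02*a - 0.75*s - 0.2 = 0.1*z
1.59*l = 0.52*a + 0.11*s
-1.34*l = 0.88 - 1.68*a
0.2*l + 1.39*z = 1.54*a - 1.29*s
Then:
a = 0.61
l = 0.11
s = -1.35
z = 1.91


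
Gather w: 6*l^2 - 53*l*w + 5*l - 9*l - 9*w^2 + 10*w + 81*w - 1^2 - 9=6*l^2 - 4*l - 9*w^2 + w*(91 - 53*l) - 10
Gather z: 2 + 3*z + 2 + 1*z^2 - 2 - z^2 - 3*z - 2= 0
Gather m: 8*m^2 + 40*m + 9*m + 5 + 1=8*m^2 + 49*m + 6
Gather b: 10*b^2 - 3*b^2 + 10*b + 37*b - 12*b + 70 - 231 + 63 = 7*b^2 + 35*b - 98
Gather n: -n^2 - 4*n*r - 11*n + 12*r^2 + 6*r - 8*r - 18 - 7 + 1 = -n^2 + n*(-4*r - 11) + 12*r^2 - 2*r - 24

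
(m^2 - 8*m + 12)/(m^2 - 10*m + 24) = (m - 2)/(m - 4)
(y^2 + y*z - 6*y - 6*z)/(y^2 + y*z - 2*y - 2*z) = (y - 6)/(y - 2)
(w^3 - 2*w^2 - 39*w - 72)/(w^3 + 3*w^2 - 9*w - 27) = (w - 8)/(w - 3)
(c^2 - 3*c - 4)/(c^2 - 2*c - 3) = (c - 4)/(c - 3)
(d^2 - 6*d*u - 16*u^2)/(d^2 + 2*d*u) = (d - 8*u)/d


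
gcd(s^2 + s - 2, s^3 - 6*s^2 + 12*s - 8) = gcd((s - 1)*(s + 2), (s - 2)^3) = 1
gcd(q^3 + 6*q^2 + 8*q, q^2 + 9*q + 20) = q + 4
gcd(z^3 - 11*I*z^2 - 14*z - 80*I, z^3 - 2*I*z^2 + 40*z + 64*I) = z^2 - 6*I*z + 16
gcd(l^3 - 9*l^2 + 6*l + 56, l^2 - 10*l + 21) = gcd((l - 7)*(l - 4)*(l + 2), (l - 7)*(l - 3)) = l - 7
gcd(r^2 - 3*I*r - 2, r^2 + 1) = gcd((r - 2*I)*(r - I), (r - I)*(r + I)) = r - I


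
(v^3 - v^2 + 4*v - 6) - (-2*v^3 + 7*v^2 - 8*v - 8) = 3*v^3 - 8*v^2 + 12*v + 2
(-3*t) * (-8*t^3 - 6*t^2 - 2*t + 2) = 24*t^4 + 18*t^3 + 6*t^2 - 6*t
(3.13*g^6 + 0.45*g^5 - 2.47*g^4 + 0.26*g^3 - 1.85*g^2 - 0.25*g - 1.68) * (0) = 0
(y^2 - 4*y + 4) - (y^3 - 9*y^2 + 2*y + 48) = -y^3 + 10*y^2 - 6*y - 44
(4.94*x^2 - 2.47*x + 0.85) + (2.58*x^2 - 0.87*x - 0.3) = 7.52*x^2 - 3.34*x + 0.55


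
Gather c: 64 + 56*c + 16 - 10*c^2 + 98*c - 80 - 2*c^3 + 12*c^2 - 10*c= -2*c^3 + 2*c^2 + 144*c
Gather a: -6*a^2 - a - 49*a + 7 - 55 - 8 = -6*a^2 - 50*a - 56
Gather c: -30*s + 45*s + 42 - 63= 15*s - 21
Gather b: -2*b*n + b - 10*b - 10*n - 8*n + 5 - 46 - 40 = b*(-2*n - 9) - 18*n - 81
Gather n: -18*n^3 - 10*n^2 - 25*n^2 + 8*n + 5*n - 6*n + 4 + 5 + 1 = -18*n^3 - 35*n^2 + 7*n + 10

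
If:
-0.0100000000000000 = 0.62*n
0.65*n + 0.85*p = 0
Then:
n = -0.02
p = 0.01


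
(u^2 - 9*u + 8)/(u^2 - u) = (u - 8)/u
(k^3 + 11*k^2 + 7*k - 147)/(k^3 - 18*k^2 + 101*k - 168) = (k^2 + 14*k + 49)/(k^2 - 15*k + 56)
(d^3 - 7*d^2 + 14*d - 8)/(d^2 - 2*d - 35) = (-d^3 + 7*d^2 - 14*d + 8)/(-d^2 + 2*d + 35)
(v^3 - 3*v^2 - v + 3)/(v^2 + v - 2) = (v^2 - 2*v - 3)/(v + 2)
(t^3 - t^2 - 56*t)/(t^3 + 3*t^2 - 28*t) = (t - 8)/(t - 4)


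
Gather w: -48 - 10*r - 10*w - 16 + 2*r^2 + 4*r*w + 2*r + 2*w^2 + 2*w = 2*r^2 - 8*r + 2*w^2 + w*(4*r - 8) - 64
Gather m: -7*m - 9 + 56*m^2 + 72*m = 56*m^2 + 65*m - 9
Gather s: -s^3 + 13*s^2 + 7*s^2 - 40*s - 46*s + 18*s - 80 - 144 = -s^3 + 20*s^2 - 68*s - 224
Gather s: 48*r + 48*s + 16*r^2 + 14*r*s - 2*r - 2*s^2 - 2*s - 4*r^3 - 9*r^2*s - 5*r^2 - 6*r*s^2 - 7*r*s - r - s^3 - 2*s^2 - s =-4*r^3 + 11*r^2 + 45*r - s^3 + s^2*(-6*r - 4) + s*(-9*r^2 + 7*r + 45)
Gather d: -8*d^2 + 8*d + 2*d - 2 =-8*d^2 + 10*d - 2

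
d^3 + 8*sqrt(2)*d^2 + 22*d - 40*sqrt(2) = (d - sqrt(2))*(d + 4*sqrt(2))*(d + 5*sqrt(2))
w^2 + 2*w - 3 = (w - 1)*(w + 3)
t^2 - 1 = (t - 1)*(t + 1)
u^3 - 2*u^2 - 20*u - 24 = (u - 6)*(u + 2)^2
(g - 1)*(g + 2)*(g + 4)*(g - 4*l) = g^4 - 4*g^3*l + 5*g^3 - 20*g^2*l + 2*g^2 - 8*g*l - 8*g + 32*l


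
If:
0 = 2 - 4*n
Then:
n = 1/2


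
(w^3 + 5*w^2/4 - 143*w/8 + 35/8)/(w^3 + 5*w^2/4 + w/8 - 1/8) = (2*w^2 + 3*w - 35)/(2*w^2 + 3*w + 1)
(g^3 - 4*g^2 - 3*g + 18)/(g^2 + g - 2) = (g^2 - 6*g + 9)/(g - 1)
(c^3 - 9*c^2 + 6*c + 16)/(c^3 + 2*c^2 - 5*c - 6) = (c - 8)/(c + 3)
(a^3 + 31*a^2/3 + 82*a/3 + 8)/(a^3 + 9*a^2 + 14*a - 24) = (a + 1/3)/(a - 1)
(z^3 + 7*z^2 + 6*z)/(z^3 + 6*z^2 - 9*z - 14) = z*(z + 6)/(z^2 + 5*z - 14)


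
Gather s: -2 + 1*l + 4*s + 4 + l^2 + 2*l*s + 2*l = l^2 + 3*l + s*(2*l + 4) + 2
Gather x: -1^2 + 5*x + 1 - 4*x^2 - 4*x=-4*x^2 + x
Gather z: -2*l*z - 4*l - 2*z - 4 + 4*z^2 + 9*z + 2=-4*l + 4*z^2 + z*(7 - 2*l) - 2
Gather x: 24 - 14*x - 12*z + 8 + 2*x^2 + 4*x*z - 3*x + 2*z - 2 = 2*x^2 + x*(4*z - 17) - 10*z + 30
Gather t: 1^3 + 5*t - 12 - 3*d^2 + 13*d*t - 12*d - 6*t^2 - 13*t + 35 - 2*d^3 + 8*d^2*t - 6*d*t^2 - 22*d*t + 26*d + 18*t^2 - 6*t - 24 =-2*d^3 - 3*d^2 + 14*d + t^2*(12 - 6*d) + t*(8*d^2 - 9*d - 14)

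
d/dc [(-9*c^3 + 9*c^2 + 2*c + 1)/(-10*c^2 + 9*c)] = (90*c^4 - 162*c^3 + 101*c^2 + 20*c - 9)/(c^2*(100*c^2 - 180*c + 81))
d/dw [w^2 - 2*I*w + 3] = 2*w - 2*I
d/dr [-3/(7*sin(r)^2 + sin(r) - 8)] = 3*(14*sin(r) + 1)*cos(r)/(7*sin(r)^2 + sin(r) - 8)^2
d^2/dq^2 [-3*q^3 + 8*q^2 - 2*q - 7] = 16 - 18*q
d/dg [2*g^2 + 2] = 4*g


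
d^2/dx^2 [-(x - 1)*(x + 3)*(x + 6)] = -6*x - 16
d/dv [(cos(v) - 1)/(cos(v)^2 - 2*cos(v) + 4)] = (cos(v)^2 - 2*cos(v) - 2)*sin(v)/(cos(v)^2 - 2*cos(v) + 4)^2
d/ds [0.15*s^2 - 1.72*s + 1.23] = 0.3*s - 1.72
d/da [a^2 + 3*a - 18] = 2*a + 3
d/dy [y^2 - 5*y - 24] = 2*y - 5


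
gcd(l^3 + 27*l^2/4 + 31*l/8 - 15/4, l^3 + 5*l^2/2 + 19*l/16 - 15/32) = l + 5/4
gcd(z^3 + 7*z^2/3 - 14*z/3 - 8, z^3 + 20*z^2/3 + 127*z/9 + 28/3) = z^2 + 13*z/3 + 4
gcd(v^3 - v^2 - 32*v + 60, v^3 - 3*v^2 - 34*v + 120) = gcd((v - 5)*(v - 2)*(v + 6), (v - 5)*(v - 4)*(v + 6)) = v^2 + v - 30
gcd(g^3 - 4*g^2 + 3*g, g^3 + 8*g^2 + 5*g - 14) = g - 1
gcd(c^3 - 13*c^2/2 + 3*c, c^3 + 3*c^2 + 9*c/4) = c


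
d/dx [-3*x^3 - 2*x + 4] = -9*x^2 - 2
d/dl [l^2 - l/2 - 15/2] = 2*l - 1/2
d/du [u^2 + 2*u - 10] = 2*u + 2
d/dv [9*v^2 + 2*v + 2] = 18*v + 2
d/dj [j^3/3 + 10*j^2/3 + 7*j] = j^2 + 20*j/3 + 7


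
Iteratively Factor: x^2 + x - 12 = (x + 4)*(x - 3)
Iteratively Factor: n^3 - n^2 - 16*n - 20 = (n - 5)*(n^2 + 4*n + 4) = (n - 5)*(n + 2)*(n + 2)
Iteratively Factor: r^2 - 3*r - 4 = (r - 4)*(r + 1)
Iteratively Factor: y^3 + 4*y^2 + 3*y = (y)*(y^2 + 4*y + 3) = y*(y + 3)*(y + 1)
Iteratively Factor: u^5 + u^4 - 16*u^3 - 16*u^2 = (u - 4)*(u^4 + 5*u^3 + 4*u^2) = u*(u - 4)*(u^3 + 5*u^2 + 4*u) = u*(u - 4)*(u + 1)*(u^2 + 4*u) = u*(u - 4)*(u + 1)*(u + 4)*(u)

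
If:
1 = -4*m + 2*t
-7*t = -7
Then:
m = 1/4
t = 1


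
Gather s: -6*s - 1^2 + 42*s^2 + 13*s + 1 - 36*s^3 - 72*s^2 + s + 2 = -36*s^3 - 30*s^2 + 8*s + 2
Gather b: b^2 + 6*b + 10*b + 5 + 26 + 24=b^2 + 16*b + 55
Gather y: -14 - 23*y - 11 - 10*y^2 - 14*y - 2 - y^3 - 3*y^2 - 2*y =-y^3 - 13*y^2 - 39*y - 27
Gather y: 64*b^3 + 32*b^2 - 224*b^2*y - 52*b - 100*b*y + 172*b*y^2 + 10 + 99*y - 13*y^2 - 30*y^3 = 64*b^3 + 32*b^2 - 52*b - 30*y^3 + y^2*(172*b - 13) + y*(-224*b^2 - 100*b + 99) + 10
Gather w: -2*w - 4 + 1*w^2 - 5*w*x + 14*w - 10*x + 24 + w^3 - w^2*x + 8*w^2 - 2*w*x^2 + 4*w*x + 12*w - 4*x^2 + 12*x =w^3 + w^2*(9 - x) + w*(-2*x^2 - x + 24) - 4*x^2 + 2*x + 20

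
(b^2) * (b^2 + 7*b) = b^4 + 7*b^3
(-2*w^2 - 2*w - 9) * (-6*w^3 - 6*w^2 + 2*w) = 12*w^5 + 24*w^4 + 62*w^3 + 50*w^2 - 18*w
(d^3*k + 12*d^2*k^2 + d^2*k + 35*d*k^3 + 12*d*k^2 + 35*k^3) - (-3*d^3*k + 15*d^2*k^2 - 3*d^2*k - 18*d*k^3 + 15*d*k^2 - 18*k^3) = 4*d^3*k - 3*d^2*k^2 + 4*d^2*k + 53*d*k^3 - 3*d*k^2 + 53*k^3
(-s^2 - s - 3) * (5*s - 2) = -5*s^3 - 3*s^2 - 13*s + 6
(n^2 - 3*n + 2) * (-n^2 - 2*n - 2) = -n^4 + n^3 + 2*n^2 + 2*n - 4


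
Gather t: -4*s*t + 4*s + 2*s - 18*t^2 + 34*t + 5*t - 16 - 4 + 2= 6*s - 18*t^2 + t*(39 - 4*s) - 18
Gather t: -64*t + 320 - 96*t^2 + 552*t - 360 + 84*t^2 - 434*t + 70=-12*t^2 + 54*t + 30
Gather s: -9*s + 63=63 - 9*s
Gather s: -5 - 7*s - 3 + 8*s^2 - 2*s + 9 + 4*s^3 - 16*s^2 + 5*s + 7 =4*s^3 - 8*s^2 - 4*s + 8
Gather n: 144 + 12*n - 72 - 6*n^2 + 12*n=-6*n^2 + 24*n + 72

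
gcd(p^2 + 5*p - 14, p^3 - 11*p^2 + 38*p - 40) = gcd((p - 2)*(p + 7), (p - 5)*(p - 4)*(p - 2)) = p - 2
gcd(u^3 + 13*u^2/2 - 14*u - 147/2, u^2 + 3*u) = u + 3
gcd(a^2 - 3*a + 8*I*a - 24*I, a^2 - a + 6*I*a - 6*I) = 1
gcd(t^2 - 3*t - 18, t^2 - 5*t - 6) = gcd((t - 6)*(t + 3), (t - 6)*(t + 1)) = t - 6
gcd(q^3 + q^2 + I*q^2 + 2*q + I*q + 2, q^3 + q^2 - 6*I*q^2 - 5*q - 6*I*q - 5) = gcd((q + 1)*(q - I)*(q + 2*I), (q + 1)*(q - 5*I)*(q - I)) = q^2 + q*(1 - I) - I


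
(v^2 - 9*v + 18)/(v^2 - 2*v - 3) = (v - 6)/(v + 1)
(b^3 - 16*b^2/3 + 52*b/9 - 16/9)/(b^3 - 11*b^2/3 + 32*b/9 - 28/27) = 3*(b - 4)/(3*b - 7)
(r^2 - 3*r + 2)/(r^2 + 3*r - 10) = (r - 1)/(r + 5)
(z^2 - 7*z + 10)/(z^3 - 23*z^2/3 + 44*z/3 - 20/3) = 3/(3*z - 2)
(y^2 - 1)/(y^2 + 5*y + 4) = (y - 1)/(y + 4)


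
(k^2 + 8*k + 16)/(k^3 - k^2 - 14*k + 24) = (k + 4)/(k^2 - 5*k + 6)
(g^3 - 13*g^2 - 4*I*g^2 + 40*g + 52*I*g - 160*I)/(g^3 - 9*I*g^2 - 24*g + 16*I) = (g^2 - 13*g + 40)/(g^2 - 5*I*g - 4)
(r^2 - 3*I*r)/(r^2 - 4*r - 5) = r*(-r + 3*I)/(-r^2 + 4*r + 5)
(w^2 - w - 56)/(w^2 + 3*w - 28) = (w - 8)/(w - 4)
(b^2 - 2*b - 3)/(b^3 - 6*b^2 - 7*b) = (b - 3)/(b*(b - 7))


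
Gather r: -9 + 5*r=5*r - 9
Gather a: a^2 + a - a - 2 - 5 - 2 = a^2 - 9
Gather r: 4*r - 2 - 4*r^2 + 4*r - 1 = -4*r^2 + 8*r - 3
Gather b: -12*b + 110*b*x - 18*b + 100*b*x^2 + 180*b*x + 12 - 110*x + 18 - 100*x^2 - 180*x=b*(100*x^2 + 290*x - 30) - 100*x^2 - 290*x + 30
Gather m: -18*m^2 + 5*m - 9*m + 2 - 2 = -18*m^2 - 4*m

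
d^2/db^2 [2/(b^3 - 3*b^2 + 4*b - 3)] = 4*(3*(1 - b)*(b^3 - 3*b^2 + 4*b - 3) + (3*b^2 - 6*b + 4)^2)/(b^3 - 3*b^2 + 4*b - 3)^3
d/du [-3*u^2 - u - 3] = -6*u - 1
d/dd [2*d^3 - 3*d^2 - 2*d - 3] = 6*d^2 - 6*d - 2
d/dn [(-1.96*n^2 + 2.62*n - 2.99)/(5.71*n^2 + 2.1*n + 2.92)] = (-19.0762*n^2 + 22.6994*n + 13.9294)/(32.6041*n^4 + 23.982*n^3 + 37.7564*n^2 + 12.264*n + 8.5264)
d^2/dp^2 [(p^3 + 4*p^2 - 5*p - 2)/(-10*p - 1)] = 2*(-100*p^3 - 30*p^2 - 3*p + 146)/(1000*p^3 + 300*p^2 + 30*p + 1)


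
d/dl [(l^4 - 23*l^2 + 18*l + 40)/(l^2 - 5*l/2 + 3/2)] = 2*(4*l^5 - 15*l^4 + 12*l^3 + 79*l^2 - 298*l + 254)/(4*l^4 - 20*l^3 + 37*l^2 - 30*l + 9)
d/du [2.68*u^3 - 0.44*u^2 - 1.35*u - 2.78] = 8.04*u^2 - 0.88*u - 1.35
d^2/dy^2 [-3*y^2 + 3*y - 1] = -6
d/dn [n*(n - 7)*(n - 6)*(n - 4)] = 4*n^3 - 51*n^2 + 188*n - 168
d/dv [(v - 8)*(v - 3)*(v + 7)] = 3*v^2 - 8*v - 53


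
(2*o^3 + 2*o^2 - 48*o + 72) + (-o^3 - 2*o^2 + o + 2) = o^3 - 47*o + 74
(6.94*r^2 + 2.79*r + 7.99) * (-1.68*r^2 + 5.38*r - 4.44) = -11.6592*r^4 + 32.65*r^3 - 29.2266*r^2 + 30.5986*r - 35.4756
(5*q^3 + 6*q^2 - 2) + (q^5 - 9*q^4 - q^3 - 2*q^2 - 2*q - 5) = q^5 - 9*q^4 + 4*q^3 + 4*q^2 - 2*q - 7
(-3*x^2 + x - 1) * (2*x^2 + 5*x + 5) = -6*x^4 - 13*x^3 - 12*x^2 - 5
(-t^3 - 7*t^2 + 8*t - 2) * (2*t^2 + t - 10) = -2*t^5 - 15*t^4 + 19*t^3 + 74*t^2 - 82*t + 20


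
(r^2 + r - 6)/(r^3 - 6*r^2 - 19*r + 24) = (r - 2)/(r^2 - 9*r + 8)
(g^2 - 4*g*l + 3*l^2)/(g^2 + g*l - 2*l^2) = (g - 3*l)/(g + 2*l)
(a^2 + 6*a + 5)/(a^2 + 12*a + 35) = (a + 1)/(a + 7)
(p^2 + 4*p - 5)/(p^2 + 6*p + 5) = (p - 1)/(p + 1)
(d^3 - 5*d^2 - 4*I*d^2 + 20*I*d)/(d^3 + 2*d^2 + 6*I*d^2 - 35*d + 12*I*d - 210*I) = d*(d - 4*I)/(d^2 + d*(7 + 6*I) + 42*I)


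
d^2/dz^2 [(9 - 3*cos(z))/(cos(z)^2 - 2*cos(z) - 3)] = 3*(cos(z) - 2)/(cos(z) + 1)^2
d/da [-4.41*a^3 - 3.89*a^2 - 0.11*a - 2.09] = -13.23*a^2 - 7.78*a - 0.11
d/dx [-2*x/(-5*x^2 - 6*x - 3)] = 2*(3 - 5*x^2)/(25*x^4 + 60*x^3 + 66*x^2 + 36*x + 9)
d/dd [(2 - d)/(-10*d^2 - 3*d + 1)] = (10*d^2 + 3*d - (d - 2)*(20*d + 3) - 1)/(10*d^2 + 3*d - 1)^2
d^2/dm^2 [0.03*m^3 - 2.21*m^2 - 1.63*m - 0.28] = 0.18*m - 4.42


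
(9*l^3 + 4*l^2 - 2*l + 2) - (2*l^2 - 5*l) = 9*l^3 + 2*l^2 + 3*l + 2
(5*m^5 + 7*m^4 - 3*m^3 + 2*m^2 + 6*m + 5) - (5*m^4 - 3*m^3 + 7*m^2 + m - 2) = 5*m^5 + 2*m^4 - 5*m^2 + 5*m + 7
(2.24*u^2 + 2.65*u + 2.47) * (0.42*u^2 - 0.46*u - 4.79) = 0.9408*u^4 + 0.0825999999999998*u^3 - 10.9112*u^2 - 13.8297*u - 11.8313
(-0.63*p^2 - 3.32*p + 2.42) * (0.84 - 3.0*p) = 1.89*p^3 + 9.4308*p^2 - 10.0488*p + 2.0328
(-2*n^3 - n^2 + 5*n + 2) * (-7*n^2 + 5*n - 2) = 14*n^5 - 3*n^4 - 36*n^3 + 13*n^2 - 4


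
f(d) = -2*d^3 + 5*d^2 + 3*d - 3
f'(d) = -6*d^2 + 10*d + 3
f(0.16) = -2.40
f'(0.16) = 4.45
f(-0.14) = -3.32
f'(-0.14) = 1.48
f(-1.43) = 8.78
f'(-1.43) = -23.57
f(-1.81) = 19.81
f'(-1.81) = -34.76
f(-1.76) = 18.11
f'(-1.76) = -33.19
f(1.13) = 3.89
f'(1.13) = 6.64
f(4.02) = -40.07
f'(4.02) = -53.76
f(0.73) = 1.08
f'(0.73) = 7.10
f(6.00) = -237.00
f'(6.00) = -153.00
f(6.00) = -237.00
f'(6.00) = -153.00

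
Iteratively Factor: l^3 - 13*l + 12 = (l - 1)*(l^2 + l - 12) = (l - 1)*(l + 4)*(l - 3)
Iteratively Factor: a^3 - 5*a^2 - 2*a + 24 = (a - 3)*(a^2 - 2*a - 8) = (a - 4)*(a - 3)*(a + 2)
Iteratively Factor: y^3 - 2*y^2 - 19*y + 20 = (y - 5)*(y^2 + 3*y - 4) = (y - 5)*(y - 1)*(y + 4)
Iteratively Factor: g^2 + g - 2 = (g - 1)*(g + 2)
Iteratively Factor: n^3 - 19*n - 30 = (n - 5)*(n^2 + 5*n + 6) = (n - 5)*(n + 3)*(n + 2)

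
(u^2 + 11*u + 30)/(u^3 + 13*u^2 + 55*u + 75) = (u + 6)/(u^2 + 8*u + 15)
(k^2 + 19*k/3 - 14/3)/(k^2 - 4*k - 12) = (-3*k^2 - 19*k + 14)/(3*(-k^2 + 4*k + 12))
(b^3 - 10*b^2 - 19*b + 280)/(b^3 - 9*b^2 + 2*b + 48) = (b^2 - 2*b - 35)/(b^2 - b - 6)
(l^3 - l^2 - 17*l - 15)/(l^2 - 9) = (l^2 - 4*l - 5)/(l - 3)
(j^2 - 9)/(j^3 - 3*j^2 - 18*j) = (j - 3)/(j*(j - 6))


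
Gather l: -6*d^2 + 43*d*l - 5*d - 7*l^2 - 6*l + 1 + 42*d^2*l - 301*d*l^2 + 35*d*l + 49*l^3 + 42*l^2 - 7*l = -6*d^2 - 5*d + 49*l^3 + l^2*(35 - 301*d) + l*(42*d^2 + 78*d - 13) + 1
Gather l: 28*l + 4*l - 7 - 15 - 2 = 32*l - 24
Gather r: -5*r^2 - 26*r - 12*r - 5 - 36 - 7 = -5*r^2 - 38*r - 48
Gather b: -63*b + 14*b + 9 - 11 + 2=-49*b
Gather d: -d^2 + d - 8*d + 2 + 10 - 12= -d^2 - 7*d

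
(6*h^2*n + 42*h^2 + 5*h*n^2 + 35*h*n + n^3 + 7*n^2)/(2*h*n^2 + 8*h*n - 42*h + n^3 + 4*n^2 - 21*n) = (3*h + n)/(n - 3)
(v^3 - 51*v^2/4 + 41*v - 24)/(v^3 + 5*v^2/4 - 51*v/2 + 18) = (v - 8)/(v + 6)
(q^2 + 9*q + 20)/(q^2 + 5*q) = (q + 4)/q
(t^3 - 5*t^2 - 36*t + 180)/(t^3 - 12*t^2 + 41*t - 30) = (t + 6)/(t - 1)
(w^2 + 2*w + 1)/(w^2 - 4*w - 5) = (w + 1)/(w - 5)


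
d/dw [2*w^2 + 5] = 4*w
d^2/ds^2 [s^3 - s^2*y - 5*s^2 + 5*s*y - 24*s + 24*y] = 6*s - 2*y - 10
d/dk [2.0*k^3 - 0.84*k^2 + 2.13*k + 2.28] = 6.0*k^2 - 1.68*k + 2.13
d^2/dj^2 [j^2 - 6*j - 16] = 2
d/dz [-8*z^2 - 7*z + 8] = -16*z - 7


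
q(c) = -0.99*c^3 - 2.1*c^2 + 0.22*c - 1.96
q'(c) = -2.97*c^2 - 4.2*c + 0.22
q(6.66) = -386.10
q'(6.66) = -159.49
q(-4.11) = 30.39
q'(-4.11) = -32.69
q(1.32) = -7.61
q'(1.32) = -10.50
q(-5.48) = 96.69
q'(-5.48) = -65.95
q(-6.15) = 147.54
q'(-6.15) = -86.28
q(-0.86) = -3.07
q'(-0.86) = 1.64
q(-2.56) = 0.32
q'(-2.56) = -8.49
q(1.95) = -16.86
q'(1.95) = -19.26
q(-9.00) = 547.67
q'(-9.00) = -202.55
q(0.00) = -1.96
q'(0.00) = 0.22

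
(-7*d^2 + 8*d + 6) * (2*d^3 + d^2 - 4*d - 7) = -14*d^5 + 9*d^4 + 48*d^3 + 23*d^2 - 80*d - 42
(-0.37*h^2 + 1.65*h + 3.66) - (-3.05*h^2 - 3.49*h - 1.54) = 2.68*h^2 + 5.14*h + 5.2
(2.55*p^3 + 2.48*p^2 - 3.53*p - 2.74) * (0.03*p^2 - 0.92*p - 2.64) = 0.0765*p^5 - 2.2716*p^4 - 9.1195*p^3 - 3.3818*p^2 + 11.84*p + 7.2336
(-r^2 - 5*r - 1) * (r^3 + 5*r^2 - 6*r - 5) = -r^5 - 10*r^4 - 20*r^3 + 30*r^2 + 31*r + 5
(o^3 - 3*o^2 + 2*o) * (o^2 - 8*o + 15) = o^5 - 11*o^4 + 41*o^3 - 61*o^2 + 30*o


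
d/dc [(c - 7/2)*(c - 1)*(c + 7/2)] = 3*c^2 - 2*c - 49/4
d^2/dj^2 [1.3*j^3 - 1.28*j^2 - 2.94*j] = 7.8*j - 2.56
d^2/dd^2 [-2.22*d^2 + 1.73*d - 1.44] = -4.44000000000000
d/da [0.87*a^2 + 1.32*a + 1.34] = 1.74*a + 1.32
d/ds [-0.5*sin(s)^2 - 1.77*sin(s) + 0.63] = -(1.0*sin(s) + 1.77)*cos(s)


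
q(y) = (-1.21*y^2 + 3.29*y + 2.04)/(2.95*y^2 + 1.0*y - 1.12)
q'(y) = (3.29 - 2.42*y)/(2.95*y^2 + 1.0*y - 1.12) + (-5.9*y - 1.0)*(-1.21*y^2 + 3.29*y + 2.04)/(2.95*y^2 + 1.0*y - 1.12)^2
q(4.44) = -0.12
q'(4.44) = -0.07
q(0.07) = -2.19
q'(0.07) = -6.00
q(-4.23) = -0.71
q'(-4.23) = -0.07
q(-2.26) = -0.99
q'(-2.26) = -0.30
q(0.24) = -3.89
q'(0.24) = -17.04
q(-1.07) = -2.41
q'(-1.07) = -5.85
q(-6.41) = -0.60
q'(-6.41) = -0.03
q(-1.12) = -2.17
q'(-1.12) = -4.21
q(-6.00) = -0.62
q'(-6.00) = -0.03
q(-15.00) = -0.49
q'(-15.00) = -0.01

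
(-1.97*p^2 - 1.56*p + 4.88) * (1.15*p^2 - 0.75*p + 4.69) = -2.2655*p^4 - 0.3165*p^3 - 2.4573*p^2 - 10.9764*p + 22.8872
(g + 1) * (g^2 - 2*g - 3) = g^3 - g^2 - 5*g - 3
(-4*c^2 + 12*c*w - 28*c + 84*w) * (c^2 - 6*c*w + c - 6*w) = -4*c^4 + 36*c^3*w - 32*c^3 - 72*c^2*w^2 + 288*c^2*w - 28*c^2 - 576*c*w^2 + 252*c*w - 504*w^2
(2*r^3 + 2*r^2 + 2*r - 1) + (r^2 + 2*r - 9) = 2*r^3 + 3*r^2 + 4*r - 10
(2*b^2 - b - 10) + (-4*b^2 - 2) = -2*b^2 - b - 12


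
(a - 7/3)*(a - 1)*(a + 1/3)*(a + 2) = a^4 - a^3 - 43*a^2/9 + 29*a/9 + 14/9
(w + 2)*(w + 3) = w^2 + 5*w + 6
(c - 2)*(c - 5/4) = c^2 - 13*c/4 + 5/2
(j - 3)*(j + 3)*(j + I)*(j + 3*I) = j^4 + 4*I*j^3 - 12*j^2 - 36*I*j + 27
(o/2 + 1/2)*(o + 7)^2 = o^3/2 + 15*o^2/2 + 63*o/2 + 49/2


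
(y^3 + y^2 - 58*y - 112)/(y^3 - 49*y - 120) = (y^2 + 9*y + 14)/(y^2 + 8*y + 15)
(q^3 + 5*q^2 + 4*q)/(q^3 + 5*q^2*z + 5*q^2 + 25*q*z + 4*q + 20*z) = q/(q + 5*z)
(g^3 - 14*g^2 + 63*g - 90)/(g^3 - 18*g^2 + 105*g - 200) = (g^2 - 9*g + 18)/(g^2 - 13*g + 40)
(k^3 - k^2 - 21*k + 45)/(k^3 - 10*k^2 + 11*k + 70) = (k^3 - k^2 - 21*k + 45)/(k^3 - 10*k^2 + 11*k + 70)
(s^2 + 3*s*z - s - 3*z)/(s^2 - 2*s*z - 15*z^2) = (1 - s)/(-s + 5*z)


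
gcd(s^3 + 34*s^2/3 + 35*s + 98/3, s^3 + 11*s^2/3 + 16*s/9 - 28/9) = s^2 + 13*s/3 + 14/3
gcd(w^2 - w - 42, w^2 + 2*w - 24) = w + 6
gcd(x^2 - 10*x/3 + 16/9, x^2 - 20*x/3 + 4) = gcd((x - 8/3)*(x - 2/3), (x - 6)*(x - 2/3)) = x - 2/3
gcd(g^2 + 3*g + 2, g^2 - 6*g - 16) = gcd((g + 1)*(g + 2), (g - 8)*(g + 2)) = g + 2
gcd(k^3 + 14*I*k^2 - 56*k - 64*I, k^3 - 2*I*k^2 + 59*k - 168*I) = k + 8*I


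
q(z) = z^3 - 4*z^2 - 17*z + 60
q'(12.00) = 319.00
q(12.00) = 1008.00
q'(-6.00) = 139.00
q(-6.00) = -198.00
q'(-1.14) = -3.98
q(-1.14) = 72.70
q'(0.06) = -17.47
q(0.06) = 58.97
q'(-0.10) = -16.17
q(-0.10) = 61.66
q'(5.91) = 40.50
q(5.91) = 26.24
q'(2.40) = -18.92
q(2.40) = 9.98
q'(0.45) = -19.99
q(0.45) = 51.63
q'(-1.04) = -5.44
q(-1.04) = 72.23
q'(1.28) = -22.32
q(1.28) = 33.78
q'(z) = 3*z^2 - 8*z - 17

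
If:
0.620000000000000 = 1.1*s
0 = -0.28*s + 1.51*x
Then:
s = 0.56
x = 0.10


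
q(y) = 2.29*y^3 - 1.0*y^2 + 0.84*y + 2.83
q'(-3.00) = 68.67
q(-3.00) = -70.52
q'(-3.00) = 68.67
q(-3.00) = -70.52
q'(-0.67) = 5.26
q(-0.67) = 1.13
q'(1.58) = 14.83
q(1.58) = 10.69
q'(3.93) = 99.09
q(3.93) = 129.69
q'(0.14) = 0.69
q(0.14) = 2.93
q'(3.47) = 76.62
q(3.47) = 89.38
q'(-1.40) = 17.11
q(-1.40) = -6.59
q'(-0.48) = 3.38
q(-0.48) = 1.94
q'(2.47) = 37.81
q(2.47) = 33.31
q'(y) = 6.87*y^2 - 2.0*y + 0.84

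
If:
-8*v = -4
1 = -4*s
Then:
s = -1/4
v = 1/2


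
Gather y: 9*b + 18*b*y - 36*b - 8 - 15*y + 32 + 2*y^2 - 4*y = -27*b + 2*y^2 + y*(18*b - 19) + 24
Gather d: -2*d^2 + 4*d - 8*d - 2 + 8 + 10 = -2*d^2 - 4*d + 16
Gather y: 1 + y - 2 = y - 1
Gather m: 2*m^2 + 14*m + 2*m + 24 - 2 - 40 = 2*m^2 + 16*m - 18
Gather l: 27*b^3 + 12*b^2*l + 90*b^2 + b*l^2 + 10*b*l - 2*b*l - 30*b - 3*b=27*b^3 + 90*b^2 + b*l^2 - 33*b + l*(12*b^2 + 8*b)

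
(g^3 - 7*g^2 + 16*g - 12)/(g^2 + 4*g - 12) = (g^2 - 5*g + 6)/(g + 6)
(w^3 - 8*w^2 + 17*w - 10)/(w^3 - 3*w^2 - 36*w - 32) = (-w^3 + 8*w^2 - 17*w + 10)/(-w^3 + 3*w^2 + 36*w + 32)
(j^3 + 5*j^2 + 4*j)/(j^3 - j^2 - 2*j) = (j + 4)/(j - 2)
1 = 1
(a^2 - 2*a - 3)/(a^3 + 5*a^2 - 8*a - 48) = (a + 1)/(a^2 + 8*a + 16)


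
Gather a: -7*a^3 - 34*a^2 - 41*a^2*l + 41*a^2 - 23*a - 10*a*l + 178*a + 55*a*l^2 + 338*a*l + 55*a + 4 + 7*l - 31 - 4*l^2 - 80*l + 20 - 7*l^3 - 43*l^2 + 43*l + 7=-7*a^3 + a^2*(7 - 41*l) + a*(55*l^2 + 328*l + 210) - 7*l^3 - 47*l^2 - 30*l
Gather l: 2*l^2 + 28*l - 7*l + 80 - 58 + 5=2*l^2 + 21*l + 27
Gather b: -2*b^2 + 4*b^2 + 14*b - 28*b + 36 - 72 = 2*b^2 - 14*b - 36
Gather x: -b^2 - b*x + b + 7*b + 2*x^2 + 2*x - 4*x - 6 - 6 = -b^2 + 8*b + 2*x^2 + x*(-b - 2) - 12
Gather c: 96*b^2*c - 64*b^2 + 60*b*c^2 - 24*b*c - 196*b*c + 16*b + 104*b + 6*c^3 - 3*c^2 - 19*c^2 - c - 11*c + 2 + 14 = -64*b^2 + 120*b + 6*c^3 + c^2*(60*b - 22) + c*(96*b^2 - 220*b - 12) + 16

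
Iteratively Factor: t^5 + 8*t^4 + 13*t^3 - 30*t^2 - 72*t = (t)*(t^4 + 8*t^3 + 13*t^2 - 30*t - 72) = t*(t + 4)*(t^3 + 4*t^2 - 3*t - 18) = t*(t - 2)*(t + 4)*(t^2 + 6*t + 9) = t*(t - 2)*(t + 3)*(t + 4)*(t + 3)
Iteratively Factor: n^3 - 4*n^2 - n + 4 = (n + 1)*(n^2 - 5*n + 4) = (n - 1)*(n + 1)*(n - 4)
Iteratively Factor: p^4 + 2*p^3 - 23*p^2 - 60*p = (p + 4)*(p^3 - 2*p^2 - 15*p) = (p - 5)*(p + 4)*(p^2 + 3*p) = (p - 5)*(p + 3)*(p + 4)*(p)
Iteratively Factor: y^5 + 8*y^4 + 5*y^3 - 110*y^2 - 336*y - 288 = (y + 3)*(y^4 + 5*y^3 - 10*y^2 - 80*y - 96) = (y - 4)*(y + 3)*(y^3 + 9*y^2 + 26*y + 24) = (y - 4)*(y + 2)*(y + 3)*(y^2 + 7*y + 12) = (y - 4)*(y + 2)*(y + 3)*(y + 4)*(y + 3)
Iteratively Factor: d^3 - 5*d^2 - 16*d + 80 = (d - 4)*(d^2 - d - 20) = (d - 5)*(d - 4)*(d + 4)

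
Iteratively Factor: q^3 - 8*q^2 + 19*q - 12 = (q - 1)*(q^2 - 7*q + 12) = (q - 3)*(q - 1)*(q - 4)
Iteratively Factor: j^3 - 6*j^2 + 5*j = (j - 1)*(j^2 - 5*j) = j*(j - 1)*(j - 5)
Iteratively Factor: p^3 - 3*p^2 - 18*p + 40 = (p + 4)*(p^2 - 7*p + 10) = (p - 2)*(p + 4)*(p - 5)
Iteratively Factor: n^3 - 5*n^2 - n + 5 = (n - 1)*(n^2 - 4*n - 5) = (n - 1)*(n + 1)*(n - 5)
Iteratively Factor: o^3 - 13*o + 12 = (o + 4)*(o^2 - 4*o + 3) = (o - 1)*(o + 4)*(o - 3)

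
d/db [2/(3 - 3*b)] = 2/(3*(b - 1)^2)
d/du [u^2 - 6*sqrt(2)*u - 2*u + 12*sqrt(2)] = 2*u - 6*sqrt(2) - 2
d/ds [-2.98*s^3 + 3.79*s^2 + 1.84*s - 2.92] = -8.94*s^2 + 7.58*s + 1.84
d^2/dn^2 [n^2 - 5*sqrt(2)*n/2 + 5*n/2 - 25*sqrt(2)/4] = 2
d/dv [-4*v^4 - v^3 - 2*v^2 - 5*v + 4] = -16*v^3 - 3*v^2 - 4*v - 5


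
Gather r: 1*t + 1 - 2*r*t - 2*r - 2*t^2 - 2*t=r*(-2*t - 2) - 2*t^2 - t + 1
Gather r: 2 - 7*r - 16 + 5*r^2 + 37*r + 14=5*r^2 + 30*r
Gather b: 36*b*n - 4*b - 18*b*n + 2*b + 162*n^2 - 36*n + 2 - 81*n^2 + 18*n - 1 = b*(18*n - 2) + 81*n^2 - 18*n + 1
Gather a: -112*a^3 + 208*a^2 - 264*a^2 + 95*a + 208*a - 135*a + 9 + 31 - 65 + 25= -112*a^3 - 56*a^2 + 168*a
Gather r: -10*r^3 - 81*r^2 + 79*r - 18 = -10*r^3 - 81*r^2 + 79*r - 18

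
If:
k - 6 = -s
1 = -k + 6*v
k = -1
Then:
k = -1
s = 7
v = 0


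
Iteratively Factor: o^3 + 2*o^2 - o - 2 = (o + 2)*(o^2 - 1) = (o + 1)*(o + 2)*(o - 1)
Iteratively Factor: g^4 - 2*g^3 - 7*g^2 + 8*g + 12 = (g + 2)*(g^3 - 4*g^2 + g + 6) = (g - 3)*(g + 2)*(g^2 - g - 2) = (g - 3)*(g - 2)*(g + 2)*(g + 1)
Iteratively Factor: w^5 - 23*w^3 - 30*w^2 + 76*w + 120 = (w - 5)*(w^4 + 5*w^3 + 2*w^2 - 20*w - 24) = (w - 5)*(w - 2)*(w^3 + 7*w^2 + 16*w + 12) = (w - 5)*(w - 2)*(w + 3)*(w^2 + 4*w + 4) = (w - 5)*(w - 2)*(w + 2)*(w + 3)*(w + 2)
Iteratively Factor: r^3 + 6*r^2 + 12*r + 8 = (r + 2)*(r^2 + 4*r + 4) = (r + 2)^2*(r + 2)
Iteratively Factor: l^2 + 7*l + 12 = (l + 3)*(l + 4)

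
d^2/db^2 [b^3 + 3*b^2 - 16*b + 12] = 6*b + 6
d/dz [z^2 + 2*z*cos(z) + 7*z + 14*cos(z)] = -2*z*sin(z) + 2*z - 14*sin(z) + 2*cos(z) + 7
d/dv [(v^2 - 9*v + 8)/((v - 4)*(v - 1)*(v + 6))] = (-v^2 + 16*v - 8)/(v^4 + 4*v^3 - 44*v^2 - 96*v + 576)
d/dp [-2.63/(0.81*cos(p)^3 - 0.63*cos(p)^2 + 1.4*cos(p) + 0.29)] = (-6.3909*cos(p)^2 + 3.3138*cos(p) - 3.682)*sin(p)/(0.81*cos(p)^3 - 0.63*cos(p)^2 + 1.4*cos(p) + 0.29)^2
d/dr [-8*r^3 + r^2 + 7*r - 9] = -24*r^2 + 2*r + 7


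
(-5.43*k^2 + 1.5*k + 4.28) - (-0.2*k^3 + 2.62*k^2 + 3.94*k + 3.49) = 0.2*k^3 - 8.05*k^2 - 2.44*k + 0.79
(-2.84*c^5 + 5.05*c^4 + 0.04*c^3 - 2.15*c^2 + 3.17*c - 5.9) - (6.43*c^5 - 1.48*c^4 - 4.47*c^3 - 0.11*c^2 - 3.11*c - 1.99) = -9.27*c^5 + 6.53*c^4 + 4.51*c^3 - 2.04*c^2 + 6.28*c - 3.91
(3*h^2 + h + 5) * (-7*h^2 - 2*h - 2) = -21*h^4 - 13*h^3 - 43*h^2 - 12*h - 10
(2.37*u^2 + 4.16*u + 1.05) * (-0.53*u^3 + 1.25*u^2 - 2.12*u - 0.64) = -1.2561*u^5 + 0.7577*u^4 - 0.3809*u^3 - 9.0235*u^2 - 4.8884*u - 0.672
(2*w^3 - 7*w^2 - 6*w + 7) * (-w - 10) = -2*w^4 - 13*w^3 + 76*w^2 + 53*w - 70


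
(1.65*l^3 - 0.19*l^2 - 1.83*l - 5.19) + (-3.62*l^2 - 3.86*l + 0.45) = 1.65*l^3 - 3.81*l^2 - 5.69*l - 4.74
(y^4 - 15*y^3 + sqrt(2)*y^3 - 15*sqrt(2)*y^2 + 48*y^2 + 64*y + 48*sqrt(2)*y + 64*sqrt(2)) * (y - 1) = y^5 - 16*y^4 + sqrt(2)*y^4 - 16*sqrt(2)*y^3 + 63*y^3 + 16*y^2 + 63*sqrt(2)*y^2 - 64*y + 16*sqrt(2)*y - 64*sqrt(2)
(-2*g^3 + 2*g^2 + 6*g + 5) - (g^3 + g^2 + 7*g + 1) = -3*g^3 + g^2 - g + 4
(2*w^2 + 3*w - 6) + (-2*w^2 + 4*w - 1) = 7*w - 7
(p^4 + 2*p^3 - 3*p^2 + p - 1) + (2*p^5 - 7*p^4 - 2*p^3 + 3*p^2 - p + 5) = 2*p^5 - 6*p^4 + 4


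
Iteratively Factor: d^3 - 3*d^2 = (d - 3)*(d^2) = d*(d - 3)*(d)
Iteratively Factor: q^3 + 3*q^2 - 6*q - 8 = (q + 4)*(q^2 - q - 2) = (q - 2)*(q + 4)*(q + 1)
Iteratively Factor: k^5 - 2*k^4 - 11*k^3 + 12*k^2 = (k)*(k^4 - 2*k^3 - 11*k^2 + 12*k) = k*(k - 1)*(k^3 - k^2 - 12*k) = k^2*(k - 1)*(k^2 - k - 12) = k^2*(k - 1)*(k + 3)*(k - 4)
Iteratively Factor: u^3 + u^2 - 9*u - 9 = (u - 3)*(u^2 + 4*u + 3) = (u - 3)*(u + 3)*(u + 1)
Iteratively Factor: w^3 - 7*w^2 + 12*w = (w - 4)*(w^2 - 3*w) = (w - 4)*(w - 3)*(w)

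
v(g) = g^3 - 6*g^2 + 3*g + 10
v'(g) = 3*g^2 - 12*g + 3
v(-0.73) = 4.22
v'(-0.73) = 13.36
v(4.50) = -6.88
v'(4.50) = 9.75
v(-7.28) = -715.66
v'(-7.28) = 249.36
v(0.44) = 10.24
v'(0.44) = -1.70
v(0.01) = 10.03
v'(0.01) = 2.88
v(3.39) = -9.82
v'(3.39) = -3.20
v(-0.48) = 7.07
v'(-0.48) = 9.45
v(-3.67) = -131.25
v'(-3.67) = 87.45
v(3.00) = -8.00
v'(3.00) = -6.00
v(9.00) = 280.00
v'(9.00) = 138.00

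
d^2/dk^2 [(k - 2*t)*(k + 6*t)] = 2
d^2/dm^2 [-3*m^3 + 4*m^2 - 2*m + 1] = 8 - 18*m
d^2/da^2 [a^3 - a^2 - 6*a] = 6*a - 2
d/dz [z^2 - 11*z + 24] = 2*z - 11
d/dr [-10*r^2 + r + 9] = 1 - 20*r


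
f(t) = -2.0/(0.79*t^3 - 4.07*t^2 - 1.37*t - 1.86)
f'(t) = -2.0*(-2.37*t^2 + 8.14*t + 1.37)/(0.79*t^3 - 4.07*t^2 - 1.37*t - 1.86)^2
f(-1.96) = 0.10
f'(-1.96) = 0.11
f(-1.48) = 0.18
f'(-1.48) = 0.25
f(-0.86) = 0.48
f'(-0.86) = 0.84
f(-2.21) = 0.07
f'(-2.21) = 0.08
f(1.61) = 0.18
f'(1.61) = -0.13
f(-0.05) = 1.11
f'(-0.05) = -0.59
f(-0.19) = 1.14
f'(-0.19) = 0.17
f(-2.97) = 0.04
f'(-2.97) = 0.03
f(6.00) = -0.14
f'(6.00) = 0.36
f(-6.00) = 0.01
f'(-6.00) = 0.00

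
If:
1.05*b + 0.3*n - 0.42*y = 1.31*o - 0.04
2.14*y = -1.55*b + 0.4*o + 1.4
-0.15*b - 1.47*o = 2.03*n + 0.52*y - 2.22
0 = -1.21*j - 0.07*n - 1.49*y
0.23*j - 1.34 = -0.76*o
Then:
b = 1.86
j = 0.48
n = -0.11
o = 1.62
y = -0.39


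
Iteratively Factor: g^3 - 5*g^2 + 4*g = (g - 1)*(g^2 - 4*g) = g*(g - 1)*(g - 4)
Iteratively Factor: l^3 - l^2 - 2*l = (l + 1)*(l^2 - 2*l) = (l - 2)*(l + 1)*(l)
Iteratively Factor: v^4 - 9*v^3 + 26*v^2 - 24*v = (v)*(v^3 - 9*v^2 + 26*v - 24) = v*(v - 4)*(v^2 - 5*v + 6) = v*(v - 4)*(v - 3)*(v - 2)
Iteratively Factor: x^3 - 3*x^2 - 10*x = (x - 5)*(x^2 + 2*x) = (x - 5)*(x + 2)*(x)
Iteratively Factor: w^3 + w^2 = (w)*(w^2 + w) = w^2*(w + 1)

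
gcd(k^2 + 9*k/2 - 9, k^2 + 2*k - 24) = k + 6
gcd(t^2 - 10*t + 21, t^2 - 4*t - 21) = t - 7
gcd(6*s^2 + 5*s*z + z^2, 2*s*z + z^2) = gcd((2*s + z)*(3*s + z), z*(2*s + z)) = 2*s + z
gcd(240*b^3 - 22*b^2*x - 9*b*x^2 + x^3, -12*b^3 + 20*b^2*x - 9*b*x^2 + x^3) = -6*b + x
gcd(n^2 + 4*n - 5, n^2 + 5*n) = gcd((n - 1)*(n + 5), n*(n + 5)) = n + 5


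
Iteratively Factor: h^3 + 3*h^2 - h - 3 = (h - 1)*(h^2 + 4*h + 3) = (h - 1)*(h + 3)*(h + 1)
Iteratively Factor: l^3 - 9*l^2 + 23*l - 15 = (l - 3)*(l^2 - 6*l + 5) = (l - 3)*(l - 1)*(l - 5)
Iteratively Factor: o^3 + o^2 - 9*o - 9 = (o + 3)*(o^2 - 2*o - 3) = (o + 1)*(o + 3)*(o - 3)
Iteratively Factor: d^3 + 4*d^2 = (d)*(d^2 + 4*d) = d*(d + 4)*(d)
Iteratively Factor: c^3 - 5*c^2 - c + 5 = (c - 1)*(c^2 - 4*c - 5) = (c - 1)*(c + 1)*(c - 5)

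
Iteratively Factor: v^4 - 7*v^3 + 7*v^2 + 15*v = (v + 1)*(v^3 - 8*v^2 + 15*v) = v*(v + 1)*(v^2 - 8*v + 15) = v*(v - 3)*(v + 1)*(v - 5)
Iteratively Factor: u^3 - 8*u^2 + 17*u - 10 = (u - 2)*(u^2 - 6*u + 5) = (u - 5)*(u - 2)*(u - 1)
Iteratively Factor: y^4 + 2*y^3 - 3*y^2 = (y + 3)*(y^3 - y^2) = y*(y + 3)*(y^2 - y) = y*(y - 1)*(y + 3)*(y)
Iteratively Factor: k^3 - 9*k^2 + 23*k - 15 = (k - 1)*(k^2 - 8*k + 15) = (k - 3)*(k - 1)*(k - 5)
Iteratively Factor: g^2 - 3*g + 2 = (g - 2)*(g - 1)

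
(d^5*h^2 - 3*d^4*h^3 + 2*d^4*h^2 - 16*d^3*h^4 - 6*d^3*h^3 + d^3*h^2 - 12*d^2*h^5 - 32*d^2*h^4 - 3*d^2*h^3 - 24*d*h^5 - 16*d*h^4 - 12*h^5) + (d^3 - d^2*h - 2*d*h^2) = d^5*h^2 - 3*d^4*h^3 + 2*d^4*h^2 - 16*d^3*h^4 - 6*d^3*h^3 + d^3*h^2 + d^3 - 12*d^2*h^5 - 32*d^2*h^4 - 3*d^2*h^3 - d^2*h - 24*d*h^5 - 16*d*h^4 - 2*d*h^2 - 12*h^5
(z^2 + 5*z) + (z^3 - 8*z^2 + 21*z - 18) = z^3 - 7*z^2 + 26*z - 18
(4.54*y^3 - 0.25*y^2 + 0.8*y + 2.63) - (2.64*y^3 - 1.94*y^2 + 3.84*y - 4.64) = 1.9*y^3 + 1.69*y^2 - 3.04*y + 7.27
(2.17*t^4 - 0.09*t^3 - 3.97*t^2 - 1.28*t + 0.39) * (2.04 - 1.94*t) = -4.2098*t^5 + 4.6014*t^4 + 7.5182*t^3 - 5.6156*t^2 - 3.3678*t + 0.7956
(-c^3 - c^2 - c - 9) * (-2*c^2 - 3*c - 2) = 2*c^5 + 5*c^4 + 7*c^3 + 23*c^2 + 29*c + 18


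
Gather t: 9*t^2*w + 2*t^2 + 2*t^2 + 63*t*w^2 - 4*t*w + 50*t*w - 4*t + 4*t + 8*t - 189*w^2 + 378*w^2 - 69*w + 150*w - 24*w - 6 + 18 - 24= t^2*(9*w + 4) + t*(63*w^2 + 46*w + 8) + 189*w^2 + 57*w - 12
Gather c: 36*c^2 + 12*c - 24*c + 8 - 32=36*c^2 - 12*c - 24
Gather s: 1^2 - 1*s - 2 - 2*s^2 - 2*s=-2*s^2 - 3*s - 1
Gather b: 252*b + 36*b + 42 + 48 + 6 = 288*b + 96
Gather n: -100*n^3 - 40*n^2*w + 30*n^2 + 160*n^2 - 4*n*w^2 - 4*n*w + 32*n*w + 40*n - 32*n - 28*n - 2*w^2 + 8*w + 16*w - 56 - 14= -100*n^3 + n^2*(190 - 40*w) + n*(-4*w^2 + 28*w - 20) - 2*w^2 + 24*w - 70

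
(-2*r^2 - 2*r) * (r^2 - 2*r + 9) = -2*r^4 + 2*r^3 - 14*r^2 - 18*r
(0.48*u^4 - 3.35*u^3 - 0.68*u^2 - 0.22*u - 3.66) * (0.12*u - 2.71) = 0.0576*u^5 - 1.7028*u^4 + 8.9969*u^3 + 1.8164*u^2 + 0.157*u + 9.9186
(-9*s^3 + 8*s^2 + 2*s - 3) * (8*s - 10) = -72*s^4 + 154*s^3 - 64*s^2 - 44*s + 30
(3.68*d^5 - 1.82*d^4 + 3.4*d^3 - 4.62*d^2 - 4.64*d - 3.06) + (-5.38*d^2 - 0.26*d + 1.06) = 3.68*d^5 - 1.82*d^4 + 3.4*d^3 - 10.0*d^2 - 4.9*d - 2.0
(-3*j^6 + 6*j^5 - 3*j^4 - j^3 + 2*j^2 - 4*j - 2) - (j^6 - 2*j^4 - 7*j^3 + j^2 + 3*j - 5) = -4*j^6 + 6*j^5 - j^4 + 6*j^3 + j^2 - 7*j + 3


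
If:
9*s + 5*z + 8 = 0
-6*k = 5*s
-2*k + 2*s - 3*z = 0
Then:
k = 15/34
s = -9/17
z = -11/17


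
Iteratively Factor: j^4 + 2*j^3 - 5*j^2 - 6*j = (j - 2)*(j^3 + 4*j^2 + 3*j) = (j - 2)*(j + 1)*(j^2 + 3*j) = j*(j - 2)*(j + 1)*(j + 3)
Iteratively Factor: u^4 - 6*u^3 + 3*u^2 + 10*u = (u - 5)*(u^3 - u^2 - 2*u) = (u - 5)*(u - 2)*(u^2 + u) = (u - 5)*(u - 2)*(u + 1)*(u)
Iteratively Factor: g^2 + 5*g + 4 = (g + 4)*(g + 1)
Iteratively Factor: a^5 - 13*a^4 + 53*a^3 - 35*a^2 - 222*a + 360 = (a + 2)*(a^4 - 15*a^3 + 83*a^2 - 201*a + 180) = (a - 3)*(a + 2)*(a^3 - 12*a^2 + 47*a - 60) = (a - 4)*(a - 3)*(a + 2)*(a^2 - 8*a + 15) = (a - 5)*(a - 4)*(a - 3)*(a + 2)*(a - 3)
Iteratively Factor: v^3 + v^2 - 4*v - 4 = (v + 1)*(v^2 - 4) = (v + 1)*(v + 2)*(v - 2)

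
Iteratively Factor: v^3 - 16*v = (v - 4)*(v^2 + 4*v) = v*(v - 4)*(v + 4)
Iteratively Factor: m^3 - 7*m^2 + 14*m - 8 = (m - 4)*(m^2 - 3*m + 2) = (m - 4)*(m - 2)*(m - 1)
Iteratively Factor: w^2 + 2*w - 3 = (w - 1)*(w + 3)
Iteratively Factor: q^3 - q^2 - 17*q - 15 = (q - 5)*(q^2 + 4*q + 3) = (q - 5)*(q + 3)*(q + 1)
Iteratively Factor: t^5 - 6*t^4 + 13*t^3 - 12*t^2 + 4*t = (t)*(t^4 - 6*t^3 + 13*t^2 - 12*t + 4) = t*(t - 2)*(t^3 - 4*t^2 + 5*t - 2) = t*(t - 2)*(t - 1)*(t^2 - 3*t + 2) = t*(t - 2)^2*(t - 1)*(t - 1)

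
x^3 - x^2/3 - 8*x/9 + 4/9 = (x - 2/3)^2*(x + 1)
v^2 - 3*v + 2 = (v - 2)*(v - 1)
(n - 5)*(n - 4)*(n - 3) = n^3 - 12*n^2 + 47*n - 60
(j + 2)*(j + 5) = j^2 + 7*j + 10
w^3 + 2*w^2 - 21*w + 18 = (w - 3)*(w - 1)*(w + 6)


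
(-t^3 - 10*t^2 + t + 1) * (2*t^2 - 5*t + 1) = -2*t^5 - 15*t^4 + 51*t^3 - 13*t^2 - 4*t + 1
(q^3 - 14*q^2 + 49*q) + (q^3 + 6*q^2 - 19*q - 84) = 2*q^3 - 8*q^2 + 30*q - 84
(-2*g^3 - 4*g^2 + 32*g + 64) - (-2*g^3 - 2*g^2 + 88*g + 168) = -2*g^2 - 56*g - 104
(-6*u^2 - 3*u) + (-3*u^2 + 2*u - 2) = -9*u^2 - u - 2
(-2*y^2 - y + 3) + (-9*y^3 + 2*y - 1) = -9*y^3 - 2*y^2 + y + 2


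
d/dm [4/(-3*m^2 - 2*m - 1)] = 8*(3*m + 1)/(3*m^2 + 2*m + 1)^2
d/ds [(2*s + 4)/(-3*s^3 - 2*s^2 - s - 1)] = 2*(-3*s^3 - 2*s^2 - s + (s + 2)*(9*s^2 + 4*s + 1) - 1)/(3*s^3 + 2*s^2 + s + 1)^2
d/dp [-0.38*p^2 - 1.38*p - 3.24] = -0.76*p - 1.38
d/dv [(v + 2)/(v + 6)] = 4/(v + 6)^2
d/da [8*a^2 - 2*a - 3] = 16*a - 2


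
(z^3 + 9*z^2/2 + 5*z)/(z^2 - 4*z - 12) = z*(2*z + 5)/(2*(z - 6))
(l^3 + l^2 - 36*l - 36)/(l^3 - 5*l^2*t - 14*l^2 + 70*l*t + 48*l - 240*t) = (-l^2 - 7*l - 6)/(-l^2 + 5*l*t + 8*l - 40*t)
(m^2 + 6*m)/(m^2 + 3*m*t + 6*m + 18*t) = m/(m + 3*t)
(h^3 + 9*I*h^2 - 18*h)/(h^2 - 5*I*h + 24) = h*(h + 6*I)/(h - 8*I)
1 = 1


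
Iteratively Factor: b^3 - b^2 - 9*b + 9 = (b + 3)*(b^2 - 4*b + 3) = (b - 3)*(b + 3)*(b - 1)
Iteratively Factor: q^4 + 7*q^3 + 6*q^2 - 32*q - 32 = (q + 1)*(q^3 + 6*q^2 - 32) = (q + 1)*(q + 4)*(q^2 + 2*q - 8) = (q - 2)*(q + 1)*(q + 4)*(q + 4)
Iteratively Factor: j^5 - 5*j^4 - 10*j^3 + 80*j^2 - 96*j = (j - 2)*(j^4 - 3*j^3 - 16*j^2 + 48*j) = (j - 3)*(j - 2)*(j^3 - 16*j) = (j - 4)*(j - 3)*(j - 2)*(j^2 + 4*j) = j*(j - 4)*(j - 3)*(j - 2)*(j + 4)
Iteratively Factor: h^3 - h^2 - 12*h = (h - 4)*(h^2 + 3*h) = (h - 4)*(h + 3)*(h)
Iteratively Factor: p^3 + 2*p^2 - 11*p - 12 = (p + 4)*(p^2 - 2*p - 3) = (p - 3)*(p + 4)*(p + 1)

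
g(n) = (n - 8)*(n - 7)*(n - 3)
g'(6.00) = -7.00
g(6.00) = 6.00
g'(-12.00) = 965.00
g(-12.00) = -5700.00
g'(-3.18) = 245.82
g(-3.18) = -703.36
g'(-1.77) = 174.12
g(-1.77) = -408.71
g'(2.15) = 37.47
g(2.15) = -24.12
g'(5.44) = -6.06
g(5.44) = 9.74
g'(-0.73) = 128.88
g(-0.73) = -251.71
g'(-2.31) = 200.17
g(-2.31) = -509.69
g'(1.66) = 49.51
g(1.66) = -45.37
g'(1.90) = 43.43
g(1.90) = -34.22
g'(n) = (n - 8)*(n - 7) + (n - 8)*(n - 3) + (n - 7)*(n - 3) = 3*n^2 - 36*n + 101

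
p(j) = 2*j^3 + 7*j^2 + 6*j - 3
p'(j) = 6*j^2 + 14*j + 6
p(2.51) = 87.79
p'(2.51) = 78.94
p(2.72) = 105.36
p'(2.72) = 88.47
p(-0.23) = -4.03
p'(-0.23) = 3.10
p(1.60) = 32.71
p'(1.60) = 43.76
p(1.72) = 38.21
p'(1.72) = 47.83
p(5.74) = 640.31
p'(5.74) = 284.05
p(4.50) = 348.00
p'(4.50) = 190.50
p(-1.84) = -2.80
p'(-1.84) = 0.55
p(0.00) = -3.00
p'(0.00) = 6.00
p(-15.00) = -5268.00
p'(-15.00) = 1146.00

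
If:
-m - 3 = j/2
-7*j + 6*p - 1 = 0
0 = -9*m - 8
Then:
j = -38/9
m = -8/9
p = -257/54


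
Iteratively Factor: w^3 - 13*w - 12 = (w + 3)*(w^2 - 3*w - 4) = (w + 1)*(w + 3)*(w - 4)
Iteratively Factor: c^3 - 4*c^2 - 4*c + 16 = (c - 4)*(c^2 - 4) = (c - 4)*(c - 2)*(c + 2)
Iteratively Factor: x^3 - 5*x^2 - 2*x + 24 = (x - 3)*(x^2 - 2*x - 8) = (x - 3)*(x + 2)*(x - 4)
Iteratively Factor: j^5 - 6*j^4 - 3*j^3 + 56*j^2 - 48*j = (j - 1)*(j^4 - 5*j^3 - 8*j^2 + 48*j) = (j - 4)*(j - 1)*(j^3 - j^2 - 12*j) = j*(j - 4)*(j - 1)*(j^2 - j - 12) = j*(j - 4)*(j - 1)*(j + 3)*(j - 4)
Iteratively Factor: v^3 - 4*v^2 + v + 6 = (v + 1)*(v^2 - 5*v + 6) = (v - 3)*(v + 1)*(v - 2)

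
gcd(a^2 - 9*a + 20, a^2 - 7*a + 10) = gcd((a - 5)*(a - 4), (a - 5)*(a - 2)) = a - 5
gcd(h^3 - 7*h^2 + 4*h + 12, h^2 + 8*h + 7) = h + 1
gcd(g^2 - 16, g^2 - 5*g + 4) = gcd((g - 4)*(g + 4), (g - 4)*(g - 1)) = g - 4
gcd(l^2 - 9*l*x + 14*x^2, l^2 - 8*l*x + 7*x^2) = -l + 7*x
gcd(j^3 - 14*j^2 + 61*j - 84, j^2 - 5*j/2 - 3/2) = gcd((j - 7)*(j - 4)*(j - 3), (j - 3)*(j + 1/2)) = j - 3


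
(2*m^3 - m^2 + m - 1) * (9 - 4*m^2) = -8*m^5 + 4*m^4 + 14*m^3 - 5*m^2 + 9*m - 9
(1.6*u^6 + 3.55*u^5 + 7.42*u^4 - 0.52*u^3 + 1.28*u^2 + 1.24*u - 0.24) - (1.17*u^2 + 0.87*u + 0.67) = 1.6*u^6 + 3.55*u^5 + 7.42*u^4 - 0.52*u^3 + 0.11*u^2 + 0.37*u - 0.91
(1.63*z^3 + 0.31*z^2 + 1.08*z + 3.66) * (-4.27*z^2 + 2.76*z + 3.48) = -6.9601*z^5 + 3.1751*z^4 + 1.9164*z^3 - 11.5686*z^2 + 13.86*z + 12.7368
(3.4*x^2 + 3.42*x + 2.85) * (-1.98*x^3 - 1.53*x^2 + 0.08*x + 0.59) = -6.732*x^5 - 11.9736*x^4 - 10.6036*x^3 - 2.0809*x^2 + 2.2458*x + 1.6815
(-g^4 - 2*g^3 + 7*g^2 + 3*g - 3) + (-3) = -g^4 - 2*g^3 + 7*g^2 + 3*g - 6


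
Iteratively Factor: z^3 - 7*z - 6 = (z - 3)*(z^2 + 3*z + 2) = (z - 3)*(z + 2)*(z + 1)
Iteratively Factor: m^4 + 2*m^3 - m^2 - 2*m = (m + 2)*(m^3 - m) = (m + 1)*(m + 2)*(m^2 - m) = m*(m + 1)*(m + 2)*(m - 1)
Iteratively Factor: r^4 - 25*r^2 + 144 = (r - 3)*(r^3 + 3*r^2 - 16*r - 48) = (r - 4)*(r - 3)*(r^2 + 7*r + 12) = (r - 4)*(r - 3)*(r + 3)*(r + 4)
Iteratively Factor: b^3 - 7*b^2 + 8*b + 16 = (b - 4)*(b^2 - 3*b - 4) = (b - 4)^2*(b + 1)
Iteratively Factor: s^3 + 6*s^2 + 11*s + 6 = (s + 2)*(s^2 + 4*s + 3) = (s + 1)*(s + 2)*(s + 3)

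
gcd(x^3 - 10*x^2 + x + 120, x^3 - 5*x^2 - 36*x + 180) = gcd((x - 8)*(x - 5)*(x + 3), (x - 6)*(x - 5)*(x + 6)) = x - 5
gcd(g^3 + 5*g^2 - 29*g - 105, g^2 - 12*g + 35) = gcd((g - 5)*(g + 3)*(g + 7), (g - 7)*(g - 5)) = g - 5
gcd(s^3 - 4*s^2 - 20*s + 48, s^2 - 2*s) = s - 2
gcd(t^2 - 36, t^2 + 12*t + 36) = t + 6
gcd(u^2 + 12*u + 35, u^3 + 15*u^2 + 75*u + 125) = u + 5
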